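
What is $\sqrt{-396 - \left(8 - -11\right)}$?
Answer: $i \sqrt{415} \approx 20.372 i$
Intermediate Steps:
$\sqrt{-396 - \left(8 - -11\right)} = \sqrt{-396 - 19} = \sqrt{-415} = i \sqrt{415}$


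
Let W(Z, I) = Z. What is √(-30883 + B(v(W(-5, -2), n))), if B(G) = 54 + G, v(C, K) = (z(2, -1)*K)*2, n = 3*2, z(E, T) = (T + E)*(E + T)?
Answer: I*√30817 ≈ 175.55*I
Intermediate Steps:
z(E, T) = (E + T)² (z(E, T) = (E + T)*(E + T) = (E + T)²)
n = 6
v(C, K) = 2*K (v(C, K) = ((2 - 1)²*K)*2 = (1²*K)*2 = (1*K)*2 = K*2 = 2*K)
√(-30883 + B(v(W(-5, -2), n))) = √(-30883 + (54 + 2*6)) = √(-30883 + (54 + 12)) = √(-30883 + 66) = √(-30817) = I*√30817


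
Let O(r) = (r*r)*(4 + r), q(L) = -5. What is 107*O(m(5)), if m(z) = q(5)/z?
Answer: 321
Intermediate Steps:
m(z) = -5/z
O(r) = r²*(4 + r)
107*O(m(5)) = 107*((-5/5)²*(4 - 5/5)) = 107*((-5*⅕)²*(4 - 5*⅕)) = 107*((-1)²*(4 - 1)) = 107*(1*3) = 107*3 = 321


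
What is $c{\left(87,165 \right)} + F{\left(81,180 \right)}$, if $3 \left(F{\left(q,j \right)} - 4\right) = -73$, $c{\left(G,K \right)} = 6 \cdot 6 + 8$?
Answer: $\frac{71}{3} \approx 23.667$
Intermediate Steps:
$c{\left(G,K \right)} = 44$ ($c{\left(G,K \right)} = 36 + 8 = 44$)
$F{\left(q,j \right)} = - \frac{61}{3}$ ($F{\left(q,j \right)} = 4 + \frac{1}{3} \left(-73\right) = 4 - \frac{73}{3} = - \frac{61}{3}$)
$c{\left(87,165 \right)} + F{\left(81,180 \right)} = 44 - \frac{61}{3} = \frac{71}{3}$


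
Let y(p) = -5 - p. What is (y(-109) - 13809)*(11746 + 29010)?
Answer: -558560980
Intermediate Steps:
(y(-109) - 13809)*(11746 + 29010) = ((-5 - 1*(-109)) - 13809)*(11746 + 29010) = ((-5 + 109) - 13809)*40756 = (104 - 13809)*40756 = -13705*40756 = -558560980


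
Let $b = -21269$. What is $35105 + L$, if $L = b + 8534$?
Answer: $22370$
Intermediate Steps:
$L = -12735$ ($L = -21269 + 8534 = -12735$)
$35105 + L = 35105 - 12735 = 22370$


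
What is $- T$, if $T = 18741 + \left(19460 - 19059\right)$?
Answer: $-19142$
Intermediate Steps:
$T = 19142$ ($T = 18741 + 401 = 19142$)
$- T = \left(-1\right) 19142 = -19142$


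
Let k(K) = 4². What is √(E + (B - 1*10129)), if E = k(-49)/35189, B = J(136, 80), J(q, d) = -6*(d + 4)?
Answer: I*√13166478848369/35189 ≈ 103.12*I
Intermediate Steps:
J(q, d) = -24 - 6*d (J(q, d) = -6*(4 + d) = -24 - 6*d)
B = -504 (B = -24 - 6*80 = -24 - 480 = -504)
k(K) = 16
E = 16/35189 ≈ 0.00045469
√(E + (B - 1*10129)) = √(16/35189 + (-504 - 1*10129)) = √(16/35189 + (-504 - 10129)) = √(16/35189 - 10633) = √(-374164621/35189) = I*√13166478848369/35189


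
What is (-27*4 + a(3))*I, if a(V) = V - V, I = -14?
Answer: 1512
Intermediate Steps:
a(V) = 0
(-27*4 + a(3))*I = (-27*4 + 0)*(-14) = (-108 + 0)*(-14) = -108*(-14) = 1512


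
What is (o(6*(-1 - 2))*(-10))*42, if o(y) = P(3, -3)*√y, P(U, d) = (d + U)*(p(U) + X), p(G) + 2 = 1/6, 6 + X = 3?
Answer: 0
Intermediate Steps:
X = -3 (X = -6 + 3 = -3)
p(G) = -11/6 (p(G) = -2 + 1/6 = -2 + ⅙ = -11/6)
P(U, d) = -29*U/6 - 29*d/6 (P(U, d) = (d + U)*(-11/6 - 3) = (U + d)*(-29/6) = -29*U/6 - 29*d/6)
o(y) = 0 (o(y) = (-29/6*3 - 29/6*(-3))*√y = (-29/2 + 29/2)*√y = 0*√y = 0)
(o(6*(-1 - 2))*(-10))*42 = (0*(-10))*42 = 0*42 = 0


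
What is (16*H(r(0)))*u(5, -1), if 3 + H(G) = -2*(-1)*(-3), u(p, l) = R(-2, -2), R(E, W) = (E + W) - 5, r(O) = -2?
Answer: 1296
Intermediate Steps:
R(E, W) = -5 + E + W
u(p, l) = -9 (u(p, l) = -5 - 2 - 2 = -9)
H(G) = -9 (H(G) = -3 - 2*(-1)*(-3) = -3 + 2*(-3) = -3 - 6 = -9)
(16*H(r(0)))*u(5, -1) = (16*(-9))*(-9) = -144*(-9) = 1296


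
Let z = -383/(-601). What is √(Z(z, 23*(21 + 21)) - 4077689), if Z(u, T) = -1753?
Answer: I*√4079442 ≈ 2019.8*I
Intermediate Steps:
z = 383/601 (z = -383*(-1/601) = 383/601 ≈ 0.63727)
√(Z(z, 23*(21 + 21)) - 4077689) = √(-1753 - 4077689) = √(-4079442) = I*√4079442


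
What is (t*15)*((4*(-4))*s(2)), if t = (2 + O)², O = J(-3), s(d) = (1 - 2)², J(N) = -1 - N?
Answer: -3840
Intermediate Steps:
s(d) = 1 (s(d) = (-1)² = 1)
O = 2 (O = -1 - 1*(-3) = -1 + 3 = 2)
t = 16 (t = (2 + 2)² = 4² = 16)
(t*15)*((4*(-4))*s(2)) = (16*15)*((4*(-4))*1) = 240*(-16*1) = 240*(-16) = -3840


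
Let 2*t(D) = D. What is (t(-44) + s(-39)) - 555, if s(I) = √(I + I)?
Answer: -577 + I*√78 ≈ -577.0 + 8.8318*I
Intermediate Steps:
s(I) = √2*√I (s(I) = √(2*I) = √2*√I)
t(D) = D/2
(t(-44) + s(-39)) - 555 = ((½)*(-44) + √2*√(-39)) - 555 = (-22 + √2*(I*√39)) - 555 = (-22 + I*√78) - 555 = -577 + I*√78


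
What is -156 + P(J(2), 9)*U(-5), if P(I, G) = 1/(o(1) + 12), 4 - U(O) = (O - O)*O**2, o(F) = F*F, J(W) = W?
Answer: -2024/13 ≈ -155.69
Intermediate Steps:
o(F) = F**2
U(O) = 4 (U(O) = 4 - (O - O)*O**2 = 4 - 0*O**2 = 4 - 1*0 = 4 + 0 = 4)
P(I, G) = 1/13 (P(I, G) = 1/(1**2 + 12) = 1/(1 + 12) = 1/13)
-156 + P(J(2), 9)*U(-5) = -156 + (1/13)*4 = -156 + 4/13 = -2024/13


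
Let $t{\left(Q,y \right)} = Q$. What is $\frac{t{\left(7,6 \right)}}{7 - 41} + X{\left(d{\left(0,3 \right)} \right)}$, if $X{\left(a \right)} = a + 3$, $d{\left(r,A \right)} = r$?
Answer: $\frac{95}{34} \approx 2.7941$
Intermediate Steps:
$X{\left(a \right)} = 3 + a$
$\frac{t{\left(7,6 \right)}}{7 - 41} + X{\left(d{\left(0,3 \right)} \right)} = \frac{7}{7 - 41} + \left(3 + 0\right) = \frac{7}{-34} + 3 = 7 \left(- \frac{1}{34}\right) + 3 = - \frac{7}{34} + 3 = \frac{95}{34}$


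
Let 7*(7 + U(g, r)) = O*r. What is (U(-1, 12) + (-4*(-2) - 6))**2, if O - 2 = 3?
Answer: 625/49 ≈ 12.755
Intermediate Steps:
O = 5 (O = 2 + 3 = 5)
U(g, r) = -7 + 5*r/7 (U(g, r) = -7 + (5*r)/7 = -7 + 5*r/7)
(U(-1, 12) + (-4*(-2) - 6))**2 = ((-7 + (5/7)*12) + (-4*(-2) - 6))**2 = ((-7 + 60/7) + (8 - 6))**2 = (11/7 + 2)**2 = (25/7)**2 = 625/49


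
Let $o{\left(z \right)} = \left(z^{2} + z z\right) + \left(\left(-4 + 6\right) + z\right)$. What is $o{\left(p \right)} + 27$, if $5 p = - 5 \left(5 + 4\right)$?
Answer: $182$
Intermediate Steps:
$p = -9$ ($p = \frac{\left(-5\right) \left(5 + 4\right)}{5} = \frac{\left(-5\right) 9}{5} = \frac{1}{5} \left(-45\right) = -9$)
$o{\left(z \right)} = 2 + z + 2 z^{2}$ ($o{\left(z \right)} = \left(z^{2} + z^{2}\right) + \left(2 + z\right) = 2 z^{2} + \left(2 + z\right) = 2 + z + 2 z^{2}$)
$o{\left(p \right)} + 27 = \left(2 - 9 + 2 \left(-9\right)^{2}\right) + 27 = \left(2 - 9 + 2 \cdot 81\right) + 27 = \left(2 - 9 + 162\right) + 27 = 155 + 27 = 182$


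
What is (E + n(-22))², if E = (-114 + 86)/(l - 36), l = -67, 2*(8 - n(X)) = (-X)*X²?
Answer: 299778150400/10609 ≈ 2.8257e+7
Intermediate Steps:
n(X) = 8 + X³/2 (n(X) = 8 - (-X)*X²/2 = 8 - (-1)*X³/2 = 8 + X³/2)
E = 28/103 (E = (-114 + 86)/(-67 - 36) = -28/(-103) = -28*(-1/103) = 28/103 ≈ 0.27184)
(E + n(-22))² = (28/103 + (8 + (½)*(-22)³))² = (28/103 + (8 + (½)*(-10648)))² = (28/103 + (8 - 5324))² = (28/103 - 5316)² = (-547520/103)² = 299778150400/10609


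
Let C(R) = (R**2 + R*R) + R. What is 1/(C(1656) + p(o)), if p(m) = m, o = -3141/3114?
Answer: 346/1898269139 ≈ 1.8227e-7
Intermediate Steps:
o = -349/346 (o = -3141*1/3114 = -349/346 ≈ -1.0087)
C(R) = R + 2*R**2 (C(R) = (R**2 + R**2) + R = 2*R**2 + R = R + 2*R**2)
1/(C(1656) + p(o)) = 1/(1656*(1 + 2*1656) - 349/346) = 1/(1656*(1 + 3312) - 349/346) = 1/(1656*3313 - 349/346) = 1/(5486328 - 349/346) = 1/(1898269139/346) = 346/1898269139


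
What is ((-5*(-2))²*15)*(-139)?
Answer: -208500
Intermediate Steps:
((-5*(-2))²*15)*(-139) = (10²*15)*(-139) = (100*15)*(-139) = 1500*(-139) = -208500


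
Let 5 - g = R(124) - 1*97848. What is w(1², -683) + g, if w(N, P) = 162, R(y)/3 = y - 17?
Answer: 97694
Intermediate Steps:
R(y) = -51 + 3*y (R(y) = 3*(y - 17) = 3*(-17 + y) = -51 + 3*y)
g = 97532 (g = 5 - ((-51 + 3*124) - 1*97848) = 5 - ((-51 + 372) - 97848) = 5 - (321 - 97848) = 5 - 1*(-97527) = 5 + 97527 = 97532)
w(1², -683) + g = 162 + 97532 = 97694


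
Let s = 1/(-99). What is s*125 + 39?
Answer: 3736/99 ≈ 37.737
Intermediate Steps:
s = -1/99 ≈ -0.010101
s*125 + 39 = -1/99*125 + 39 = -125/99 + 39 = 3736/99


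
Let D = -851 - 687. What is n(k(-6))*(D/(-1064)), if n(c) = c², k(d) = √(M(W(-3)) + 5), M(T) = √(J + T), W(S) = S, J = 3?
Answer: 3845/532 ≈ 7.2274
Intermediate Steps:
D = -1538
M(T) = √(3 + T)
k(d) = √5 (k(d) = √(√(3 - 3) + 5) = √(√0 + 5) = √(0 + 5) = √5)
n(k(-6))*(D/(-1064)) = (√5)²*(-1538/(-1064)) = 5*(-1538*(-1/1064)) = 5*(769/532) = 3845/532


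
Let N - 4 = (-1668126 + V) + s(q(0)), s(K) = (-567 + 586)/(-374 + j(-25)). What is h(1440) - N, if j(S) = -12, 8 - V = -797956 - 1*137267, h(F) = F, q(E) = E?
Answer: 283451785/386 ≈ 7.3433e+5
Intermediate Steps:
V = 935231 (V = 8 - (-797956 - 1*137267) = 8 - (-797956 - 137267) = 8 - 1*(-935223) = 8 + 935223 = 935231)
s(K) = -19/386 (s(K) = (-567 + 586)/(-374 - 12) = 19/(-386) = 19*(-1/386) = -19/386)
N = -282895945/386 (N = 4 + ((-1668126 + 935231) - 19/386) = 4 + (-732895 - 19/386) = 4 - 282897489/386 = -282895945/386 ≈ -7.3289e+5)
h(1440) - N = 1440 - 1*(-282895945/386) = 1440 + 282895945/386 = 283451785/386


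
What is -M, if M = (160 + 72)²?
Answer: -53824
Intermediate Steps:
M = 53824 (M = 232² = 53824)
-M = -1*53824 = -53824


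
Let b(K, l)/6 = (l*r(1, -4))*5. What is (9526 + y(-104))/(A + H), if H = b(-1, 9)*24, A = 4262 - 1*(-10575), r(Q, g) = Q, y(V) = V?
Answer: 9422/21317 ≈ 0.44199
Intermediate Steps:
A = 14837 (A = 4262 + 10575 = 14837)
b(K, l) = 30*l (b(K, l) = 6*((l*1)*5) = 6*(l*5) = 6*(5*l) = 30*l)
H = 6480 (H = (30*9)*24 = 270*24 = 6480)
(9526 + y(-104))/(A + H) = (9526 - 104)/(14837 + 6480) = 9422/21317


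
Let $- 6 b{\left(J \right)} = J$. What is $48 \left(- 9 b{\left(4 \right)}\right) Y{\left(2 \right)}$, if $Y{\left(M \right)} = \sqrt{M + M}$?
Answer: $576$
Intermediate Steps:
$Y{\left(M \right)} = \sqrt{2} \sqrt{M}$ ($Y{\left(M \right)} = \sqrt{2 M} = \sqrt{2} \sqrt{M}$)
$b{\left(J \right)} = - \frac{J}{6}$
$48 \left(- 9 b{\left(4 \right)}\right) Y{\left(2 \right)} = 48 \left(- 9 \left(\left(- \frac{1}{6}\right) 4\right)\right) \sqrt{2} \sqrt{2} = 48 \left(\left(-9\right) \left(- \frac{2}{3}\right)\right) 2 = 48 \cdot 6 \cdot 2 = 288 \cdot 2 = 576$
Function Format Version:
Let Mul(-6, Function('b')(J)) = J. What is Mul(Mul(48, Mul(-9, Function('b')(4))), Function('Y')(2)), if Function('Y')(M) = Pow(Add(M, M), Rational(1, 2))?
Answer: 576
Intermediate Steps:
Function('Y')(M) = Mul(Pow(2, Rational(1, 2)), Pow(M, Rational(1, 2))) (Function('Y')(M) = Pow(Mul(2, M), Rational(1, 2)) = Mul(Pow(2, Rational(1, 2)), Pow(M, Rational(1, 2))))
Function('b')(J) = Mul(Rational(-1, 6), J)
Mul(Mul(48, Mul(-9, Function('b')(4))), Function('Y')(2)) = Mul(Mul(48, Mul(-9, Mul(Rational(-1, 6), 4))), Mul(Pow(2, Rational(1, 2)), Pow(2, Rational(1, 2)))) = Mul(Mul(48, Mul(-9, Rational(-2, 3))), 2) = Mul(Mul(48, 6), 2) = Mul(288, 2) = 576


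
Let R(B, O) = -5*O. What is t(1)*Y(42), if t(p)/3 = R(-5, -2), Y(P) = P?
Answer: 1260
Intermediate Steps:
t(p) = 30 (t(p) = 3*(-5*(-2)) = 3*10 = 30)
t(1)*Y(42) = 30*42 = 1260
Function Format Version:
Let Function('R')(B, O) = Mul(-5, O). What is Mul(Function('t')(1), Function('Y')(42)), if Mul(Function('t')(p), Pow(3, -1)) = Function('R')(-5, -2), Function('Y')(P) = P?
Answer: 1260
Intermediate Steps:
Function('t')(p) = 30 (Function('t')(p) = Mul(3, Mul(-5, -2)) = Mul(3, 10) = 30)
Mul(Function('t')(1), Function('Y')(42)) = Mul(30, 42) = 1260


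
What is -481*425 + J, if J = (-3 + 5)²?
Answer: -204421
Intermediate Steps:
J = 4 (J = 2² = 4)
-481*425 + J = -481*425 + 4 = -204425 + 4 = -204421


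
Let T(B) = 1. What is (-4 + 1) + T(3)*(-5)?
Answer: -8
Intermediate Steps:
(-4 + 1) + T(3)*(-5) = (-4 + 1) + 1*(-5) = -3 - 5 = -8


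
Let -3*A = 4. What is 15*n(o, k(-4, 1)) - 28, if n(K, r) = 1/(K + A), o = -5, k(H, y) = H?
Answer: -577/19 ≈ -30.368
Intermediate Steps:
A = -4/3 (A = -⅓*4 = -4/3 ≈ -1.3333)
n(K, r) = 1/(-4/3 + K) (n(K, r) = 1/(K - 4/3) = 1/(-4/3 + K))
15*n(o, k(-4, 1)) - 28 = 15*(3/(-4 + 3*(-5))) - 28 = 15*(3/(-4 - 15)) - 28 = 15*(3/(-19)) - 28 = 15*(3*(-1/19)) - 28 = 15*(-3/19) - 28 = -45/19 - 28 = -577/19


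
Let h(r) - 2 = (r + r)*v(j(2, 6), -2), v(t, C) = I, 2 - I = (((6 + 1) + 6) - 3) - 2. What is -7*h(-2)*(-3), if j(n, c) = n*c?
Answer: 546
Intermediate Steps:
j(n, c) = c*n
I = -6 (I = 2 - ((((6 + 1) + 6) - 3) - 2) = 2 - (((7 + 6) - 3) - 2) = 2 - ((13 - 3) - 2) = 2 - (10 - 2) = 2 - 1*8 = 2 - 8 = -6)
v(t, C) = -6
h(r) = 2 - 12*r (h(r) = 2 + (r + r)*(-6) = 2 + (2*r)*(-6) = 2 - 12*r)
-7*h(-2)*(-3) = -7*(2 - 12*(-2))*(-3) = -7*(2 + 24)*(-3) = -7*26*(-3) = -182*(-3) = 546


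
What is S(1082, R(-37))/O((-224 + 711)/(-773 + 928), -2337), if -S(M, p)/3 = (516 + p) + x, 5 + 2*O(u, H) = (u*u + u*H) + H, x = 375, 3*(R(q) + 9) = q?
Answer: 62681225/116218913 ≈ 0.53934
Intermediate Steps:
R(q) = -9 + q/3
O(u, H) = -5/2 + H/2 + u**2/2 + H*u/2 (O(u, H) = -5/2 + ((u*u + u*H) + H)/2 = -5/2 + ((u**2 + H*u) + H)/2 = -5/2 + (H + u**2 + H*u)/2 = -5/2 + (H/2 + u**2/2 + H*u/2) = -5/2 + H/2 + u**2/2 + H*u/2)
S(M, p) = -2673 - 3*p (S(M, p) = -3*((516 + p) + 375) = -3*(891 + p) = -2673 - 3*p)
S(1082, R(-37))/O((-224 + 711)/(-773 + 928), -2337) = (-2673 - 3*(-9 + (1/3)*(-37)))/(-5/2 + (1/2)*(-2337) + ((-224 + 711)/(-773 + 928))**2/2 + (1/2)*(-2337)*((-224 + 711)/(-773 + 928))) = (-2673 - 3*(-9 - 37/3))/(-5/2 - 2337/2 + (487/155)**2/2 + (1/2)*(-2337)*(487/155)) = (-2673 - 3*(-64/3))/(-5/2 - 2337/2 + (487*(1/155))**2/2 + (1/2)*(-2337)*(487*(1/155))) = (-2673 + 64)/(-5/2 - 2337/2 + (487/155)**2/2 + (1/2)*(-2337)*(487/155)) = -2609/(-5/2 - 2337/2 + (1/2)*(237169/24025) - 1138119/310) = -2609/(-5/2 - 2337/2 + 237169/48050 - 1138119/310) = -2609/(-116218913/24025) = -2609*(-24025/116218913) = 62681225/116218913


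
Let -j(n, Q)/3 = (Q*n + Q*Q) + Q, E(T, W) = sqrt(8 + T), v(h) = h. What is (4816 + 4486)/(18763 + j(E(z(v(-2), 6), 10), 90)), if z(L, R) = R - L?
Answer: -9302/6887 ≈ -1.3507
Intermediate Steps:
j(n, Q) = -3*Q - 3*Q**2 - 3*Q*n (j(n, Q) = -3*((Q*n + Q*Q) + Q) = -3*((Q*n + Q**2) + Q) = -3*((Q**2 + Q*n) + Q) = -3*(Q + Q**2 + Q*n) = -3*Q - 3*Q**2 - 3*Q*n)
(4816 + 4486)/(18763 + j(E(z(v(-2), 6), 10), 90)) = (4816 + 4486)/(18763 - 3*90*(1 + 90 + sqrt(8 + (6 - 1*(-2))))) = 9302/(18763 - 3*90*(1 + 90 + sqrt(8 + (6 + 2)))) = 9302/(18763 - 3*90*(1 + 90 + sqrt(8 + 8))) = 9302/(18763 - 3*90*(1 + 90 + sqrt(16))) = 9302/(18763 - 3*90*(1 + 90 + 4)) = 9302/(18763 - 3*90*95) = 9302/(18763 - 25650) = 9302/(-6887) = 9302*(-1/6887) = -9302/6887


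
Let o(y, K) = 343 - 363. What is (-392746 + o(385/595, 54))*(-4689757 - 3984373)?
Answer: 3406903343580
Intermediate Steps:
o(y, K) = -20
(-392746 + o(385/595, 54))*(-4689757 - 3984373) = (-392746 - 20)*(-4689757 - 3984373) = -392766*(-8674130) = 3406903343580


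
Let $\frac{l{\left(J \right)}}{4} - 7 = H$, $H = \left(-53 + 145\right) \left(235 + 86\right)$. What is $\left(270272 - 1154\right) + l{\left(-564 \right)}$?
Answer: $387274$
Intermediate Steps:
$H = 29532$ ($H = 92 \cdot 321 = 29532$)
$l{\left(J \right)} = 118156$ ($l{\left(J \right)} = 28 + 4 \cdot 29532 = 28 + 118128 = 118156$)
$\left(270272 - 1154\right) + l{\left(-564 \right)} = \left(270272 - 1154\right) + 118156 = 269118 + 118156 = 387274$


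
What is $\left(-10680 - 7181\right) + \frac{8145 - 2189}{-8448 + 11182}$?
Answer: $- \frac{24413009}{1367} \approx -17859.0$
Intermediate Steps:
$\left(-10680 - 7181\right) + \frac{8145 - 2189}{-8448 + 11182} = -17861 + \frac{5956}{2734} = -17861 + 5956 \cdot \frac{1}{2734} = -17861 + \frac{2978}{1367} = - \frac{24413009}{1367}$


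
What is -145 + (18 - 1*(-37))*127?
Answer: 6840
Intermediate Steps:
-145 + (18 - 1*(-37))*127 = -145 + (18 + 37)*127 = -145 + 55*127 = -145 + 6985 = 6840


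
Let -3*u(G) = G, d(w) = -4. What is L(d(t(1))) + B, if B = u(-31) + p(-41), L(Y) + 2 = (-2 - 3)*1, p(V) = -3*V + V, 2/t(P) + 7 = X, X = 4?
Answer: 256/3 ≈ 85.333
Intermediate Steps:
t(P) = -⅔ (t(P) = 2/(-7 + 4) = 2/(-3) = 2*(-⅓) = -⅔)
u(G) = -G/3
p(V) = -2*V
L(Y) = -7 (L(Y) = -2 + (-2 - 3)*1 = -2 - 5*1 = -2 - 5 = -7)
B = 277/3 (B = -⅓*(-31) - 2*(-41) = 31/3 + 82 = 277/3 ≈ 92.333)
L(d(t(1))) + B = -7 + 277/3 = 256/3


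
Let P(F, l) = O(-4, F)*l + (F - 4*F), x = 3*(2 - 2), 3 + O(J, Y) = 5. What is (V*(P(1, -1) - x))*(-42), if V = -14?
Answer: -2940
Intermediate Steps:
O(J, Y) = 2 (O(J, Y) = -3 + 5 = 2)
x = 0 (x = 3*0 = 0)
P(F, l) = -3*F + 2*l (P(F, l) = 2*l + (F - 4*F) = 2*l - 3*F = -3*F + 2*l)
(V*(P(1, -1) - x))*(-42) = -14*((-3*1 + 2*(-1)) - 1*0)*(-42) = -14*((-3 - 2) + 0)*(-42) = -14*(-5 + 0)*(-42) = -14*(-5)*(-42) = 70*(-42) = -2940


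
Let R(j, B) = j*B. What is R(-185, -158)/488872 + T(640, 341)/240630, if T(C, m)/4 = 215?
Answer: 372702241/5881863468 ≈ 0.063365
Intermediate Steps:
R(j, B) = B*j
T(C, m) = 860 (T(C, m) = 4*215 = 860)
R(-185, -158)/488872 + T(640, 341)/240630 = -158*(-185)/488872 + 860/240630 = 29230*(1/488872) + 860*(1/240630) = 14615/244436 + 86/24063 = 372702241/5881863468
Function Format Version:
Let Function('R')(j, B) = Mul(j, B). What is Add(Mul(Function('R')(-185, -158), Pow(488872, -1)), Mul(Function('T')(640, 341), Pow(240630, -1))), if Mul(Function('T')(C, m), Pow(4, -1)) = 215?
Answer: Rational(372702241, 5881863468) ≈ 0.063365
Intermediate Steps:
Function('R')(j, B) = Mul(B, j)
Function('T')(C, m) = 860 (Function('T')(C, m) = Mul(4, 215) = 860)
Add(Mul(Function('R')(-185, -158), Pow(488872, -1)), Mul(Function('T')(640, 341), Pow(240630, -1))) = Add(Mul(Mul(-158, -185), Pow(488872, -1)), Mul(860, Pow(240630, -1))) = Add(Mul(29230, Rational(1, 488872)), Mul(860, Rational(1, 240630))) = Add(Rational(14615, 244436), Rational(86, 24063)) = Rational(372702241, 5881863468)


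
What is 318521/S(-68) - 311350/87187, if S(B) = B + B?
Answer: -27813234027/11857432 ≈ -2345.6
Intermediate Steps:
S(B) = 2*B
318521/S(-68) - 311350/87187 = 318521/((2*(-68))) - 311350/87187 = 318521/(-136) - 311350*1/87187 = 318521*(-1/136) - 311350/87187 = -318521/136 - 311350/87187 = -27813234027/11857432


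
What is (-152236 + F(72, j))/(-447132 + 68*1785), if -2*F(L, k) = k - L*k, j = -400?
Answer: 41609/81438 ≈ 0.51093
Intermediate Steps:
F(L, k) = -k/2 + L*k/2 (F(L, k) = -(k - L*k)/2 = -k/2 + L*k/2)
(-152236 + F(72, j))/(-447132 + 68*1785) = (-152236 + (½)*(-400)*(-1 + 72))/(-447132 + 68*1785) = (-152236 + (½)*(-400)*71)/(-447132 + 121380) = (-152236 - 14200)/(-325752) = -166436*(-1/325752) = 41609/81438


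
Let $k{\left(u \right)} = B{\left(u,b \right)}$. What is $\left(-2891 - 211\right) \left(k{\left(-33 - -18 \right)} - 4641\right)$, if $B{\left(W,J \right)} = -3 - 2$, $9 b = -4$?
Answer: $14411892$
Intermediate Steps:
$b = - \frac{4}{9}$ ($b = \frac{1}{9} \left(-4\right) = - \frac{4}{9} \approx -0.44444$)
$B{\left(W,J \right)} = -5$
$k{\left(u \right)} = -5$
$\left(-2891 - 211\right) \left(k{\left(-33 - -18 \right)} - 4641\right) = \left(-2891 - 211\right) \left(-5 - 4641\right) = \left(-3102\right) \left(-4646\right) = 14411892$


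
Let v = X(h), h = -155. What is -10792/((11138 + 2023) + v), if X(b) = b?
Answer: -5396/6503 ≈ -0.82977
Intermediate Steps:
v = -155
-10792/((11138 + 2023) + v) = -10792/((11138 + 2023) - 155) = -10792/(13161 - 155) = -10792/13006 = -10792*1/13006 = -5396/6503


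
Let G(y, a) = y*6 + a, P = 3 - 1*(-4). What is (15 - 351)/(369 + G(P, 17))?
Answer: -84/107 ≈ -0.78505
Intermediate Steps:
P = 7 (P = 3 + 4 = 7)
G(y, a) = a + 6*y (G(y, a) = 6*y + a = a + 6*y)
(15 - 351)/(369 + G(P, 17)) = (15 - 351)/(369 + (17 + 6*7)) = -336/(369 + (17 + 42)) = -336/(369 + 59) = -336/428 = -336*1/428 = -84/107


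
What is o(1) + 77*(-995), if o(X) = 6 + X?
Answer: -76608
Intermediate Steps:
o(1) + 77*(-995) = (6 + 1) + 77*(-995) = 7 - 76615 = -76608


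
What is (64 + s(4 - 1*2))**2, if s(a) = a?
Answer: 4356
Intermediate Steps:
(64 + s(4 - 1*2))**2 = (64 + (4 - 1*2))**2 = (64 + (4 - 2))**2 = (64 + 2)**2 = 66**2 = 4356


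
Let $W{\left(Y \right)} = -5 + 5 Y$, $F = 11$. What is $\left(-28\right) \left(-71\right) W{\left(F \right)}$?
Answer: $99400$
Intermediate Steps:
$\left(-28\right) \left(-71\right) W{\left(F \right)} = \left(-28\right) \left(-71\right) \left(-5 + 5 \cdot 11\right) = 1988 \left(-5 + 55\right) = 1988 \cdot 50 = 99400$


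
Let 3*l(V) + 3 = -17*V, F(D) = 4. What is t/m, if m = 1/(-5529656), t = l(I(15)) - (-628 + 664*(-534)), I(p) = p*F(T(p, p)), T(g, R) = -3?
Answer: -1962270317128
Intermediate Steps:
I(p) = 4*p (I(p) = p*4 = 4*p)
l(V) = -1 - 17*V/3 (l(V) = -1 + (-17*V)/3 = -1 - 17*V/3)
t = 354863 (t = (-1 - 68*15/3) - (-628 + 664*(-534)) = (-1 - 17/3*60) - (-628 - 354576) = (-1 - 340) - 1*(-355204) = -341 + 355204 = 354863)
m = -1/5529656 ≈ -1.8084e-7
t/m = 354863/(-1/5529656) = 354863*(-5529656) = -1962270317128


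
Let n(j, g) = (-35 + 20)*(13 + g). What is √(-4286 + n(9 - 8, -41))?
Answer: I*√3866 ≈ 62.177*I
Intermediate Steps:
n(j, g) = -195 - 15*g (n(j, g) = -15*(13 + g) = -195 - 15*g)
√(-4286 + n(9 - 8, -41)) = √(-4286 + (-195 - 15*(-41))) = √(-4286 + (-195 + 615)) = √(-4286 + 420) = √(-3866) = I*√3866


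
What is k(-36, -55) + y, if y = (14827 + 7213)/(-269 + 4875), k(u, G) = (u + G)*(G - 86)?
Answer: 29560813/2303 ≈ 12836.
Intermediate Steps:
k(u, G) = (-86 + G)*(G + u) (k(u, G) = (G + u)*(-86 + G) = (-86 + G)*(G + u))
y = 11020/2303 (y = 22040/4606 = 22040*(1/4606) = 11020/2303 ≈ 4.7851)
k(-36, -55) + y = ((-55)² - 86*(-55) - 86*(-36) - 55*(-36)) + 11020/2303 = (3025 + 4730 + 3096 + 1980) + 11020/2303 = 12831 + 11020/2303 = 29560813/2303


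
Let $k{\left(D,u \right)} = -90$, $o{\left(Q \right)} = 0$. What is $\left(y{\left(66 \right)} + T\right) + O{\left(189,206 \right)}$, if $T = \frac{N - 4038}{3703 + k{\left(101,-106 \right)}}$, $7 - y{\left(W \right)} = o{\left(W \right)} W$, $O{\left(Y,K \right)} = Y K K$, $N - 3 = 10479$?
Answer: $\frac{28977751387}{3613} \approx 8.0204 \cdot 10^{6}$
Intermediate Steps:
$N = 10482$ ($N = 3 + 10479 = 10482$)
$O{\left(Y,K \right)} = Y K^{2}$ ($O{\left(Y,K \right)} = K Y K = Y K^{2}$)
$y{\left(W \right)} = 7$ ($y{\left(W \right)} = 7 - 0 W = 7 - 0 = 7 + 0 = 7$)
$T = \frac{6444}{3613}$ ($T = \frac{10482 - 4038}{3703 - 90} = \frac{6444}{3613} \approx 1.7836$)
$\left(y{\left(66 \right)} + T\right) + O{\left(189,206 \right)} = \left(7 + \frac{6444}{3613}\right) + 189 \cdot 206^{2} = \frac{31735}{3613} + 189 \cdot 42436 = \frac{31735}{3613} + 8020404 = \frac{28977751387}{3613}$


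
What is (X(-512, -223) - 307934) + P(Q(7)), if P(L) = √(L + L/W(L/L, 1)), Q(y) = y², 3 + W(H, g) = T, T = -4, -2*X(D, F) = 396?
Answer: -308132 + √42 ≈ -3.0813e+5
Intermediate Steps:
X(D, F) = -198 (X(D, F) = -½*396 = -198)
W(H, g) = -7 (W(H, g) = -3 - 4 = -7)
P(L) = √42*√L/7 (P(L) = √(L + L/(-7)) = √(L + L*(-⅐)) = √(L - L/7) = √(6*L/7) = √42*√L/7)
(X(-512, -223) - 307934) + P(Q(7)) = (-198 - 307934) + √42*√(7²)/7 = -308132 + √42*√49/7 = -308132 + (⅐)*√42*7 = -308132 + √42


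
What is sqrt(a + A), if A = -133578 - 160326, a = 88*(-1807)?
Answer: 26*I*sqrt(670) ≈ 672.99*I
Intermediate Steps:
a = -159016
A = -293904
sqrt(a + A) = sqrt(-159016 - 293904) = sqrt(-452920) = 26*I*sqrt(670)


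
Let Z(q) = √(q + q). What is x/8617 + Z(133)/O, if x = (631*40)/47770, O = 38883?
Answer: 2524/41163409 + √266/38883 ≈ 0.00048077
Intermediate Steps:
Z(q) = √2*√q (Z(q) = √(2*q) = √2*√q)
x = 2524/4777 (x = 25240*(1/47770) = 2524/4777 ≈ 0.52837)
x/8617 + Z(133)/O = (2524/4777)/8617 + (√2*√133)/38883 = (2524/4777)*(1/8617) + √266*(1/38883) = 2524/41163409 + √266/38883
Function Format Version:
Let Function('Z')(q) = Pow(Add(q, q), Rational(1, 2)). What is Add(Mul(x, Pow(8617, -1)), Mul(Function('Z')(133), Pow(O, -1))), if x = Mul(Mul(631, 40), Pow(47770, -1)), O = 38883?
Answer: Add(Rational(2524, 41163409), Mul(Rational(1, 38883), Pow(266, Rational(1, 2)))) ≈ 0.00048077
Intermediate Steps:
Function('Z')(q) = Mul(Pow(2, Rational(1, 2)), Pow(q, Rational(1, 2))) (Function('Z')(q) = Pow(Mul(2, q), Rational(1, 2)) = Mul(Pow(2, Rational(1, 2)), Pow(q, Rational(1, 2))))
x = Rational(2524, 4777) (x = Mul(25240, Rational(1, 47770)) = Rational(2524, 4777) ≈ 0.52837)
Add(Mul(x, Pow(8617, -1)), Mul(Function('Z')(133), Pow(O, -1))) = Add(Mul(Rational(2524, 4777), Pow(8617, -1)), Mul(Mul(Pow(2, Rational(1, 2)), Pow(133, Rational(1, 2))), Pow(38883, -1))) = Add(Mul(Rational(2524, 4777), Rational(1, 8617)), Mul(Pow(266, Rational(1, 2)), Rational(1, 38883))) = Add(Rational(2524, 41163409), Mul(Rational(1, 38883), Pow(266, Rational(1, 2))))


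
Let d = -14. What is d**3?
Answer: -2744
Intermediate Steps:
d**3 = (-14)**3 = -2744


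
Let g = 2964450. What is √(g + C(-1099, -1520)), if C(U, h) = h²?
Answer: 35*√4306 ≈ 2296.7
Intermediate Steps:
√(g + C(-1099, -1520)) = √(2964450 + (-1520)²) = √(2964450 + 2310400) = √5274850 = 35*√4306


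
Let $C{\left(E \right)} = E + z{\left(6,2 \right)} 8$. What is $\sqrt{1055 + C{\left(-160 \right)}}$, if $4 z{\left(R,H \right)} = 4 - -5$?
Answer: $\sqrt{913} \approx 30.216$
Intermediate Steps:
$z{\left(R,H \right)} = \frac{9}{4}$ ($z{\left(R,H \right)} = \frac{4 - -5}{4} = \frac{4 + 5}{4} = \frac{1}{4} \cdot 9 = \frac{9}{4}$)
$C{\left(E \right)} = 18 + E$ ($C{\left(E \right)} = E + \frac{9}{4} \cdot 8 = E + 18 = 18 + E$)
$\sqrt{1055 + C{\left(-160 \right)}} = \sqrt{1055 + \left(18 - 160\right)} = \sqrt{1055 - 142} = \sqrt{913}$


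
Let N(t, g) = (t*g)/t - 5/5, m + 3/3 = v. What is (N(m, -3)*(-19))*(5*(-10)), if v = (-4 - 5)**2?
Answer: -3800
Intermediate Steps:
v = 81 (v = (-9)**2 = 81)
m = 80 (m = -1 + 81 = 80)
N(t, g) = -1 + g (N(t, g) = (g*t)/t - 5*1/5 = g - 1 = -1 + g)
(N(m, -3)*(-19))*(5*(-10)) = ((-1 - 3)*(-19))*(5*(-10)) = -4*(-19)*(-50) = 76*(-50) = -3800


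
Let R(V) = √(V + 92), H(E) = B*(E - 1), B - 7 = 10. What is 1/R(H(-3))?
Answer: √6/12 ≈ 0.20412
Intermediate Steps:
B = 17 (B = 7 + 10 = 17)
H(E) = -17 + 17*E (H(E) = 17*(E - 1) = 17*(-1 + E) = -17 + 17*E)
R(V) = √(92 + V)
1/R(H(-3)) = 1/(√(92 + (-17 + 17*(-3)))) = 1/(√(92 + (-17 - 51))) = 1/(√(92 - 68)) = 1/(√24) = 1/(2*√6) = √6/12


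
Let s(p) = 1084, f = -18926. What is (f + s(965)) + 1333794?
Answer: 1315952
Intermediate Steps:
(f + s(965)) + 1333794 = (-18926 + 1084) + 1333794 = -17842 + 1333794 = 1315952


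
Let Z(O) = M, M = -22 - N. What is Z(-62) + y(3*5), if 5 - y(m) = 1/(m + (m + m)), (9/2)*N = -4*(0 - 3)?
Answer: -886/45 ≈ -19.689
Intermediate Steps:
N = 8/3 (N = 2*(-4*(0 - 3))/9 = 2*(-4*(-3))/9 = (2/9)*12 = 8/3 ≈ 2.6667)
M = -74/3 (M = -22 - 1*8/3 = -22 - 8/3 = -74/3 ≈ -24.667)
Z(O) = -74/3
y(m) = 5 - 1/(3*m) (y(m) = 5 - 1/(m + (m + m)) = 5 - 1/(m + 2*m) = 5 - 1/(3*m))
Z(-62) + y(3*5) = -74/3 + (5 - 1/(3*(3*5))) = -74/3 + (5 - 1/3/15) = -74/3 + (5 - 1/3*1/15) = -74/3 + (5 - 1/45) = -74/3 + 224/45 = -886/45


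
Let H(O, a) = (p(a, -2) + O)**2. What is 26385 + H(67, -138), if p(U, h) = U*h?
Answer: 144034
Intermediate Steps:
H(O, a) = (O - 2*a)**2 (H(O, a) = (a*(-2) + O)**2 = (-2*a + O)**2 = (O - 2*a)**2)
26385 + H(67, -138) = 26385 + (67 - 2*(-138))**2 = 26385 + (67 + 276)**2 = 26385 + 343**2 = 26385 + 117649 = 144034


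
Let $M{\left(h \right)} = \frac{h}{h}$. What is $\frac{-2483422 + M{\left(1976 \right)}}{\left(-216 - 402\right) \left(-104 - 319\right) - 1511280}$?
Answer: $\frac{827807}{416622} \approx 1.9869$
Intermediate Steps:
$M{\left(h \right)} = 1$
$\frac{-2483422 + M{\left(1976 \right)}}{\left(-216 - 402\right) \left(-104 - 319\right) - 1511280} = \frac{-2483422 + 1}{\left(-216 - 402\right) \left(-104 - 319\right) - 1511280} = - \frac{2483421}{- 618 \left(-104 - 319\right) - 1511280} = - \frac{2483421}{\left(-618\right) \left(-423\right) - 1511280} = - \frac{2483421}{261414 - 1511280} = - \frac{2483421}{-1249866} = \left(-2483421\right) \left(- \frac{1}{1249866}\right) = \frac{827807}{416622}$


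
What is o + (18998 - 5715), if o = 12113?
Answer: 25396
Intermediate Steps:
o + (18998 - 5715) = 12113 + (18998 - 5715) = 12113 + 13283 = 25396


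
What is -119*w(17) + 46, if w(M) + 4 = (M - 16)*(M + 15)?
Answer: -3286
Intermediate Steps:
w(M) = -4 + (-16 + M)*(15 + M) (w(M) = -4 + (M - 16)*(M + 15) = -4 + (-16 + M)*(15 + M))
-119*w(17) + 46 = -119*(-244 + 17**2 - 1*17) + 46 = -119*(-244 + 289 - 17) + 46 = -119*28 + 46 = -3332 + 46 = -3286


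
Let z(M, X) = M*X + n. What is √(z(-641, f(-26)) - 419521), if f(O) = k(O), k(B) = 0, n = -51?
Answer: 2*I*√104893 ≈ 647.74*I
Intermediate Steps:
f(O) = 0
z(M, X) = -51 + M*X (z(M, X) = M*X - 51 = -51 + M*X)
√(z(-641, f(-26)) - 419521) = √((-51 - 641*0) - 419521) = √((-51 + 0) - 419521) = √(-51 - 419521) = √(-419572) = 2*I*√104893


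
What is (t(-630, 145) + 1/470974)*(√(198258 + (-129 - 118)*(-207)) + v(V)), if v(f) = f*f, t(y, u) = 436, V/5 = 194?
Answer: 96604397649250/235487 + 205344665*√249387/470974 ≈ 4.1045e+8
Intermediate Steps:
V = 970 (V = 5*194 = 970)
v(f) = f²
(t(-630, 145) + 1/470974)*(√(198258 + (-129 - 118)*(-207)) + v(V)) = (436 + 1/470974)*(√(198258 + (-129 - 118)*(-207)) + 970²) = (436 + 1/470974)*(√(198258 - 247*(-207)) + 940900) = 205344665*(√(198258 + 51129) + 940900)/470974 = 205344665*(√249387 + 940900)/470974 = 205344665*(940900 + √249387)/470974 = 96604397649250/235487 + 205344665*√249387/470974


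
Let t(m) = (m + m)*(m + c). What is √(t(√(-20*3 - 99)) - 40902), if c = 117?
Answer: 3*√(-4580 + 26*I*√159) ≈ 7.2619 + 203.16*I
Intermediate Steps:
t(m) = 2*m*(117 + m) (t(m) = (m + m)*(m + 117) = (2*m)*(117 + m) = 2*m*(117 + m))
√(t(√(-20*3 - 99)) - 40902) = √(2*√(-20*3 - 99)*(117 + √(-20*3 - 99)) - 40902) = √(2*√(-60 - 99)*(117 + √(-60 - 99)) - 40902) = √(2*√(-159)*(117 + √(-159)) - 40902) = √(2*(I*√159)*(117 + I*√159) - 40902) = √(2*I*√159*(117 + I*√159) - 40902) = √(-40902 + 2*I*√159*(117 + I*√159))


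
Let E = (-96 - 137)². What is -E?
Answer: -54289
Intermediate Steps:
E = 54289 (E = (-233)² = 54289)
-E = -1*54289 = -54289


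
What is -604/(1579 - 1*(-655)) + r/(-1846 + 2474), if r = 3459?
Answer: 3674047/701476 ≈ 5.2376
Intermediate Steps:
-604/(1579 - 1*(-655)) + r/(-1846 + 2474) = -604/(1579 - 1*(-655)) + 3459/(-1846 + 2474) = -604/(1579 + 655) + 3459/628 = -604/2234 + 3459*(1/628) = -604*1/2234 + 3459/628 = -302/1117 + 3459/628 = 3674047/701476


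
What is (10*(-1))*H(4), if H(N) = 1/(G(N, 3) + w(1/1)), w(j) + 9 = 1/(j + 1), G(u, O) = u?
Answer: 20/9 ≈ 2.2222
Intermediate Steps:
w(j) = -9 + 1/(1 + j) (w(j) = -9 + 1/(j + 1) = -9 + 1/(1 + j))
H(N) = 1/(-17/2 + N) (H(N) = 1/(N + (-8 - 9/1)/(1 + 1/1)) = 1/(N + (-8 - 9*1)/(1 + 1)) = 1/(N + (-8 - 9)/2) = 1/(N + (1/2)*(-17)) = 1/(N - 17/2) = 1/(-17/2 + N))
(10*(-1))*H(4) = (10*(-1))*(2/(-17 + 2*4)) = -20/(-17 + 8) = -20/(-9) = -20*(-1)/9 = -10*(-2/9) = 20/9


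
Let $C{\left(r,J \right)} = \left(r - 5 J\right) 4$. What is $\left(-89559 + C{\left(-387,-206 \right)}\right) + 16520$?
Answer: $-70467$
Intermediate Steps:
$C{\left(r,J \right)} = - 20 J + 4 r$
$\left(-89559 + C{\left(-387,-206 \right)}\right) + 16520 = \left(-89559 + \left(\left(-20\right) \left(-206\right) + 4 \left(-387\right)\right)\right) + 16520 = \left(-89559 + \left(4120 - 1548\right)\right) + 16520 = \left(-89559 + 2572\right) + 16520 = -86987 + 16520 = -70467$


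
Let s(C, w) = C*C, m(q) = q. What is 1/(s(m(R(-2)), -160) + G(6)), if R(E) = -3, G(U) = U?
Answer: 1/15 ≈ 0.066667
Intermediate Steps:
s(C, w) = C**2
1/(s(m(R(-2)), -160) + G(6)) = 1/((-3)**2 + 6) = 1/(9 + 6) = 1/15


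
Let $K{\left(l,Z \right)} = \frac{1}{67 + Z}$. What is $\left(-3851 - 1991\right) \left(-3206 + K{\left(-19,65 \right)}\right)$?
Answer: $\frac{1236140911}{66} \approx 1.8729 \cdot 10^{7}$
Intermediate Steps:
$\left(-3851 - 1991\right) \left(-3206 + K{\left(-19,65 \right)}\right) = \left(-3851 - 1991\right) \left(-3206 + \frac{1}{67 + 65}\right) = - 5842 \left(-3206 + \frac{1}{132}\right) = \left(-5842\right) \left(- \frac{423191}{132}\right) = \frac{1236140911}{66}$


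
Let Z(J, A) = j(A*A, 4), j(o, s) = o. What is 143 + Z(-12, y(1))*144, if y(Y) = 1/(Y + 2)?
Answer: 159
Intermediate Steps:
y(Y) = 1/(2 + Y)
Z(J, A) = A² (Z(J, A) = A*A = A²)
143 + Z(-12, y(1))*144 = 143 + (1/(2 + 1))²*144 = 143 + (1/3)²*144 = 143 + (⅓)²*144 = 143 + (⅑)*144 = 143 + 16 = 159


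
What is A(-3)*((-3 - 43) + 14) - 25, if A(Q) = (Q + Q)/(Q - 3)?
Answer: -57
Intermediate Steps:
A(Q) = 2*Q/(-3 + Q) (A(Q) = (2*Q)/(-3 + Q) = 2*Q/(-3 + Q))
A(-3)*((-3 - 43) + 14) - 25 = (2*(-3)/(-3 - 3))*((-3 - 43) + 14) - 25 = (2*(-3)/(-6))*(-46 + 14) - 25 = (2*(-3)*(-⅙))*(-32) - 25 = 1*(-32) - 25 = -32 - 25 = -57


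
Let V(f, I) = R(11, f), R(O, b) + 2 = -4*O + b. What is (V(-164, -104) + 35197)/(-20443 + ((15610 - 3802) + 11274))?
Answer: 34987/2639 ≈ 13.258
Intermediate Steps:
R(O, b) = -2 + b - 4*O (R(O, b) = -2 + (-4*O + b) = -2 + (b - 4*O) = -2 + b - 4*O)
V(f, I) = -46 + f (V(f, I) = -2 + f - 4*11 = -2 + f - 44 = -46 + f)
(V(-164, -104) + 35197)/(-20443 + ((15610 - 3802) + 11274)) = ((-46 - 164) + 35197)/(-20443 + ((15610 - 3802) + 11274)) = (-210 + 35197)/(-20443 + (11808 + 11274)) = 34987/(-20443 + 23082) = 34987/2639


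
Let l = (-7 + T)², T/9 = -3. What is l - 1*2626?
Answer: -1470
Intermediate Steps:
T = -27 (T = 9*(-3) = -27)
l = 1156 (l = (-7 - 27)² = (-34)² = 1156)
l - 1*2626 = 1156 - 1*2626 = 1156 - 2626 = -1470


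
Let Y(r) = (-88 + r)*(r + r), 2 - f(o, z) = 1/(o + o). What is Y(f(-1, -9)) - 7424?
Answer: -15703/2 ≈ -7851.5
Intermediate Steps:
f(o, z) = 2 - 1/(2*o) (f(o, z) = 2 - 1/(o + o) = 2 - 1/(2*o))
Y(r) = 2*r*(-88 + r) (Y(r) = (-88 + r)*(2*r) = 2*r*(-88 + r))
Y(f(-1, -9)) - 7424 = 2*(2 - 1/2/(-1))*(-88 + (2 - 1/2/(-1))) - 7424 = 2*(2 - 1/2*(-1))*(-88 + (2 - 1/2*(-1))) - 7424 = 2*(2 + 1/2)*(-88 + (2 + 1/2)) - 7424 = 2*(5/2)*(-88 + 5/2) - 7424 = 2*(5/2)*(-171/2) - 7424 = -855/2 - 7424 = -15703/2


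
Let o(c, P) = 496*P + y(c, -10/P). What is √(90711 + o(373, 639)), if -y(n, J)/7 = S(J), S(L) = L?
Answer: √18494904665/213 ≈ 638.48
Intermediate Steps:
y(n, J) = -7*J
o(c, P) = 70/P + 496*P (o(c, P) = 496*P - (-70)/P = 496*P + 70/P = 70/P + 496*P)
√(90711 + o(373, 639)) = √(90711 + (70/639 + 496*639)) = √(90711 + (70*(1/639) + 316944)) = √(90711 + (70/639 + 316944)) = √(90711 + 202527286/639) = √(260491615/639) = √18494904665/213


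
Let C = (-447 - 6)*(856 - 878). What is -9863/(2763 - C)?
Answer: 1409/1029 ≈ 1.3693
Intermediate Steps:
C = 9966 (C = -453*(-22) = 9966)
-9863/(2763 - C) = -9863/(2763 - 1*9966) = -9863/(2763 - 9966) = -9863/(-7203) = -9863*(-1/7203) = 1409/1029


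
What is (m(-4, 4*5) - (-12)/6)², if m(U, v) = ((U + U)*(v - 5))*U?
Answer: 232324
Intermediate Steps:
m(U, v) = 2*U²*(-5 + v) (m(U, v) = ((2*U)*(-5 + v))*U = (2*U*(-5 + v))*U = 2*U²*(-5 + v))
(m(-4, 4*5) - (-12)/6)² = (2*(-4)²*(-5 + 4*5) - (-12)/6)² = (2*16*(-5 + 20) - (-12)/6)² = (2*16*15 - 1*(-2))² = (480 + 2)² = 482² = 232324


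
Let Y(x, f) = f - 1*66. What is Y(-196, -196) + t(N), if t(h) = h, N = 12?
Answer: -250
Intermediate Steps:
Y(x, f) = -66 + f (Y(x, f) = f - 66 = -66 + f)
Y(-196, -196) + t(N) = (-66 - 196) + 12 = -262 + 12 = -250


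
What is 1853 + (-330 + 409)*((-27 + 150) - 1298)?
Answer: -90972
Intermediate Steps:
1853 + (-330 + 409)*((-27 + 150) - 1298) = 1853 + 79*(123 - 1298) = 1853 + 79*(-1175) = 1853 - 92825 = -90972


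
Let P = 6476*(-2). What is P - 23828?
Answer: -36780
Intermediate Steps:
P = -12952
P - 23828 = -12952 - 23828 = -36780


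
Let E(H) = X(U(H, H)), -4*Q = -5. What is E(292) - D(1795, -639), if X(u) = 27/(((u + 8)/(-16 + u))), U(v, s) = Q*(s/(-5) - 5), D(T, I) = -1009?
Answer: 99284/95 ≈ 1045.1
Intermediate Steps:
Q = 5/4 (Q = -¼*(-5) = 5/4 ≈ 1.2500)
U(v, s) = -25/4 - s/4 (U(v, s) = 5*(s/(-5) - 5)/4 = 5*(-s/5 - 5)/4 = 5*(-5 - s/5)/4 = -25/4 - s/4)
X(u) = 27*(-16 + u)/(8 + u) (X(u) = 27/(((8 + u)/(-16 + u))) = 27*((-16 + u)/(8 + u)) = 27*(-16 + u)/(8 + u))
E(H) = 27*(-89/4 - H/4)/(7/4 - H/4) (E(H) = 27*(-16 + (-25/4 - H/4))/(8 + (-25/4 - H/4)) = 27*(-89/4 - H/4)/(7/4 - H/4))
E(292) - D(1795, -639) = 27*(89 + 292)/(-7 + 292) - 1*(-1009) = 27*381/285 + 1009 = 27*(1/285)*381 + 1009 = 3429/95 + 1009 = 99284/95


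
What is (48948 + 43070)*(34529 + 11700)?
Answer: 4253900122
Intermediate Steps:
(48948 + 43070)*(34529 + 11700) = 92018*46229 = 4253900122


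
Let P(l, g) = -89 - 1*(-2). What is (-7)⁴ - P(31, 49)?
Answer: 2488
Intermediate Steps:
P(l, g) = -87 (P(l, g) = -89 + 2 = -87)
(-7)⁴ - P(31, 49) = (-7)⁴ - 1*(-87) = 2401 + 87 = 2488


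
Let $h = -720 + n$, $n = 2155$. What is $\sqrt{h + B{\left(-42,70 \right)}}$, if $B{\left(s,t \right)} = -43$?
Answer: $4 \sqrt{87} \approx 37.31$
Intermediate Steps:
$h = 1435$ ($h = -720 + 2155 = 1435$)
$\sqrt{h + B{\left(-42,70 \right)}} = \sqrt{1435 - 43} = \sqrt{1392} = 4 \sqrt{87}$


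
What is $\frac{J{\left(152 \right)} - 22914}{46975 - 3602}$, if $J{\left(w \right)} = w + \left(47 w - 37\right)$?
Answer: $- \frac{15655}{43373} \approx -0.36094$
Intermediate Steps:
$J{\left(w \right)} = -37 + 48 w$ ($J{\left(w \right)} = w + \left(-37 + 47 w\right) = -37 + 48 w$)
$\frac{J{\left(152 \right)} - 22914}{46975 - 3602} = \frac{\left(-37 + 48 \cdot 152\right) - 22914}{46975 - 3602} = \frac{\left(-37 + 7296\right) - 22914}{43373} = \left(7259 - 22914\right) \frac{1}{43373} = \left(-15655\right) \frac{1}{43373} = - \frac{15655}{43373}$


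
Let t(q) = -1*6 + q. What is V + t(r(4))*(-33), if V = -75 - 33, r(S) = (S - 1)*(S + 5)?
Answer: -801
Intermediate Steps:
r(S) = (-1 + S)*(5 + S)
V = -108
t(q) = -6 + q
V + t(r(4))*(-33) = -108 + (-6 + (-5 + 4² + 4*4))*(-33) = -108 + (-6 + (-5 + 16 + 16))*(-33) = -108 + (-6 + 27)*(-33) = -108 + 21*(-33) = -108 - 693 = -801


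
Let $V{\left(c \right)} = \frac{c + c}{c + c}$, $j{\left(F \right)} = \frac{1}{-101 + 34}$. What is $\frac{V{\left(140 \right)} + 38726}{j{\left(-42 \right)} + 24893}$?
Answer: $\frac{2594709}{1667830} \approx 1.5557$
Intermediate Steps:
$j{\left(F \right)} = - \frac{1}{67}$ ($j{\left(F \right)} = \frac{1}{-67} = - \frac{1}{67}$)
$V{\left(c \right)} = 1$ ($V{\left(c \right)} = \frac{2 c}{2 c} = 2 c \frac{1}{2 c} = 1$)
$\frac{V{\left(140 \right)} + 38726}{j{\left(-42 \right)} + 24893} = \frac{1 + 38726}{- \frac{1}{67} + 24893} = \frac{38727}{\frac{1667830}{67}} = 38727 \cdot \frac{67}{1667830} = \frac{2594709}{1667830}$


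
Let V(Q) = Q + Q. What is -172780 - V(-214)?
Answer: -172352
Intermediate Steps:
V(Q) = 2*Q
-172780 - V(-214) = -172780 - 2*(-214) = -172780 - 1*(-428) = -172780 + 428 = -172352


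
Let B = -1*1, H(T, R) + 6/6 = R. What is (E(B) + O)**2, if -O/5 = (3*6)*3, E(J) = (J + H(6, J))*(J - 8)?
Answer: 59049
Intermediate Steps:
H(T, R) = -1 + R
B = -1
E(J) = (-1 + 2*J)*(-8 + J) (E(J) = (J + (-1 + J))*(J - 8) = (-1 + 2*J)*(-8 + J))
O = -270 (O = -5*3*6*3 = -90*3 = -5*54 = -270)
(E(B) + O)**2 = ((8 - 17*(-1) + 2*(-1)**2) - 270)**2 = ((8 + 17 + 2*1) - 270)**2 = ((8 + 17 + 2) - 270)**2 = (27 - 270)**2 = (-243)**2 = 59049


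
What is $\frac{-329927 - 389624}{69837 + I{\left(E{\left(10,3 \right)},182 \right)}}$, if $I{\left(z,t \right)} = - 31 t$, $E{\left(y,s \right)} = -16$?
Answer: $- \frac{719551}{64195} \approx -11.209$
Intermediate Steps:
$\frac{-329927 - 389624}{69837 + I{\left(E{\left(10,3 \right)},182 \right)}} = \frac{-329927 - 389624}{69837 - 5642} = - \frac{719551}{69837 - 5642} = - \frac{719551}{64195}$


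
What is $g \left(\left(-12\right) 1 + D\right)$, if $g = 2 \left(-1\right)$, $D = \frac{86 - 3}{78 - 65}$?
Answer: $\frac{146}{13} \approx 11.231$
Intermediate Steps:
$D = \frac{83}{13} \approx 6.3846$
$g = -2$
$g \left(\left(-12\right) 1 + D\right) = - 2 \left(\left(-12\right) 1 + \frac{83}{13}\right) = - 2 \left(-12 + \frac{83}{13}\right) = \left(-2\right) \left(- \frac{73}{13}\right) = \frac{146}{13}$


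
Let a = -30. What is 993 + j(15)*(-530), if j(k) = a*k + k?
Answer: 231543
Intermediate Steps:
j(k) = -29*k (j(k) = -30*k + k = -29*k)
993 + j(15)*(-530) = 993 - 29*15*(-530) = 993 - 435*(-530) = 993 + 230550 = 231543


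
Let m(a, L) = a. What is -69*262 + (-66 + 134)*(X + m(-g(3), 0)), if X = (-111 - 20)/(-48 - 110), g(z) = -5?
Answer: -1396848/79 ≈ -17682.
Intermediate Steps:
X = 131/158 (X = -131/(-158) = -131*(-1/158) = 131/158 ≈ 0.82911)
-69*262 + (-66 + 134)*(X + m(-g(3), 0)) = -69*262 + (-66 + 134)*(131/158 - 1*(-5)) = -18078 + 68*(131/158 + 5) = -18078 + 68*(921/158) = -18078 + 31314/79 = -1396848/79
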